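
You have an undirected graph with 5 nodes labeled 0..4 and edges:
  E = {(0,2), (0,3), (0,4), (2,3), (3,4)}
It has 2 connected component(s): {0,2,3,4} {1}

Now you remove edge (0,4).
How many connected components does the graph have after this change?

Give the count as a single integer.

Answer: 2

Derivation:
Initial component count: 2
Remove (0,4): not a bridge. Count unchanged: 2.
  After removal, components: {0,2,3,4} {1}
New component count: 2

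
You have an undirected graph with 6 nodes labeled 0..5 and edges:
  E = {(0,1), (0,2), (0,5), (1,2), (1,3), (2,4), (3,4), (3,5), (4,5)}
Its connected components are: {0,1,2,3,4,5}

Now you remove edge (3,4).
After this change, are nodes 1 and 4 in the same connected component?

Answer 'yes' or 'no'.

Initial components: {0,1,2,3,4,5}
Removing edge (3,4): not a bridge — component count unchanged at 1.
New components: {0,1,2,3,4,5}
Are 1 and 4 in the same component? yes

Answer: yes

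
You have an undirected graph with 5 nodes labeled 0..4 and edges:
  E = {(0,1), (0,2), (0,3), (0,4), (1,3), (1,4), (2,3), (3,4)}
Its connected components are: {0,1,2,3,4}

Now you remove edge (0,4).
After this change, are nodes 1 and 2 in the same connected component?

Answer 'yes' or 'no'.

Initial components: {0,1,2,3,4}
Removing edge (0,4): not a bridge — component count unchanged at 1.
New components: {0,1,2,3,4}
Are 1 and 2 in the same component? yes

Answer: yes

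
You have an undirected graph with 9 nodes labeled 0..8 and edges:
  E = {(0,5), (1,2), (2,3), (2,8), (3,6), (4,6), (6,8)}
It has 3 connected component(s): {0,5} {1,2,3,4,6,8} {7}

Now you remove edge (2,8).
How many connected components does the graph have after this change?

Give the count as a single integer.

Initial component count: 3
Remove (2,8): not a bridge. Count unchanged: 3.
  After removal, components: {0,5} {1,2,3,4,6,8} {7}
New component count: 3

Answer: 3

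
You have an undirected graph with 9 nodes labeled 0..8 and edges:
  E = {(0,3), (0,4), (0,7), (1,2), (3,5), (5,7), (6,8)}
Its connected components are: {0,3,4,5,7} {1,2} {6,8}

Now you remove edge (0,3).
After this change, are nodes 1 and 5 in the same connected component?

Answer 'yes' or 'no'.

Answer: no

Derivation:
Initial components: {0,3,4,5,7} {1,2} {6,8}
Removing edge (0,3): not a bridge — component count unchanged at 3.
New components: {0,3,4,5,7} {1,2} {6,8}
Are 1 and 5 in the same component? no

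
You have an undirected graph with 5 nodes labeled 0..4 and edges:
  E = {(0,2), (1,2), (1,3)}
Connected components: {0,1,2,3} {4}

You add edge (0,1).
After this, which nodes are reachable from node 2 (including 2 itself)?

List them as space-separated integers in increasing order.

Answer: 0 1 2 3

Derivation:
Before: nodes reachable from 2: {0,1,2,3}
Adding (0,1): both endpoints already in same component. Reachability from 2 unchanged.
After: nodes reachable from 2: {0,1,2,3}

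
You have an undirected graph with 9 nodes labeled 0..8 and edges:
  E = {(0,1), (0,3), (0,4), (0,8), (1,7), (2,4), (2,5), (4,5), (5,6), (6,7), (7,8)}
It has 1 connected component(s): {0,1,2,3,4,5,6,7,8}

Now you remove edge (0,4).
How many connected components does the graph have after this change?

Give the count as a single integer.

Answer: 1

Derivation:
Initial component count: 1
Remove (0,4): not a bridge. Count unchanged: 1.
  After removal, components: {0,1,2,3,4,5,6,7,8}
New component count: 1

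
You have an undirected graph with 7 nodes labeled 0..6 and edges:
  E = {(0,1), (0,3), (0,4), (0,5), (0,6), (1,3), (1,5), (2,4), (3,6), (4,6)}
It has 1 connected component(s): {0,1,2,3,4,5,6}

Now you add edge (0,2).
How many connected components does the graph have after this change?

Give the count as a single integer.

Initial component count: 1
Add (0,2): endpoints already in same component. Count unchanged: 1.
New component count: 1

Answer: 1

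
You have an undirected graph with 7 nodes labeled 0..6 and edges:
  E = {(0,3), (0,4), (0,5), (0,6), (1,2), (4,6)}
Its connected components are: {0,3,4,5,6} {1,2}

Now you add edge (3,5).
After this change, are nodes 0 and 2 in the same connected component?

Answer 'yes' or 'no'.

Answer: no

Derivation:
Initial components: {0,3,4,5,6} {1,2}
Adding edge (3,5): both already in same component {0,3,4,5,6}. No change.
New components: {0,3,4,5,6} {1,2}
Are 0 and 2 in the same component? no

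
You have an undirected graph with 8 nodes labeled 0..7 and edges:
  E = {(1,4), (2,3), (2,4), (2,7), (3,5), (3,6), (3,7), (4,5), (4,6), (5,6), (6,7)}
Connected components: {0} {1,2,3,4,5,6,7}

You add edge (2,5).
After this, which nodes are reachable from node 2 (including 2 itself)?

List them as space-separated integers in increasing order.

Answer: 1 2 3 4 5 6 7

Derivation:
Before: nodes reachable from 2: {1,2,3,4,5,6,7}
Adding (2,5): both endpoints already in same component. Reachability from 2 unchanged.
After: nodes reachable from 2: {1,2,3,4,5,6,7}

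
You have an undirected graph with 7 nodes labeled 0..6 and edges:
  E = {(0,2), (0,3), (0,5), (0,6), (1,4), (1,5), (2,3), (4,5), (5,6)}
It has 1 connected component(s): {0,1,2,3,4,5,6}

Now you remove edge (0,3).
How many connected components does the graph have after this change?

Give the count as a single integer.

Initial component count: 1
Remove (0,3): not a bridge. Count unchanged: 1.
  After removal, components: {0,1,2,3,4,5,6}
New component count: 1

Answer: 1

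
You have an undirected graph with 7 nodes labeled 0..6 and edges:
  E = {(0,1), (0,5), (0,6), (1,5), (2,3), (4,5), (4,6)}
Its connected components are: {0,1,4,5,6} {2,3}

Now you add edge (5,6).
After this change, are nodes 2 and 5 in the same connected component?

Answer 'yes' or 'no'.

Answer: no

Derivation:
Initial components: {0,1,4,5,6} {2,3}
Adding edge (5,6): both already in same component {0,1,4,5,6}. No change.
New components: {0,1,4,5,6} {2,3}
Are 2 and 5 in the same component? no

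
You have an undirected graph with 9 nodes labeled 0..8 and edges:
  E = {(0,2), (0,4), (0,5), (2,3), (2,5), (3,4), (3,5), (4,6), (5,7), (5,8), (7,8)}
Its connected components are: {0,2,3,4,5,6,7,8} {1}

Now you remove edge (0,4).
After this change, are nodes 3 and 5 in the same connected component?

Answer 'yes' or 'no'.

Initial components: {0,2,3,4,5,6,7,8} {1}
Removing edge (0,4): not a bridge — component count unchanged at 2.
New components: {0,2,3,4,5,6,7,8} {1}
Are 3 and 5 in the same component? yes

Answer: yes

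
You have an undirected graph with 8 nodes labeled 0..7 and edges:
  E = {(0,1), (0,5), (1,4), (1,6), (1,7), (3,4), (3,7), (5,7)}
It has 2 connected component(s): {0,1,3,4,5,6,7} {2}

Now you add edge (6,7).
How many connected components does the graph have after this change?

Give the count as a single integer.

Answer: 2

Derivation:
Initial component count: 2
Add (6,7): endpoints already in same component. Count unchanged: 2.
New component count: 2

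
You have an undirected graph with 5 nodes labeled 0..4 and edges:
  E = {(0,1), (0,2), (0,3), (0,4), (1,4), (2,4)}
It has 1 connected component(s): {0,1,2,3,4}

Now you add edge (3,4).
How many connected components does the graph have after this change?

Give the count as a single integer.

Initial component count: 1
Add (3,4): endpoints already in same component. Count unchanged: 1.
New component count: 1

Answer: 1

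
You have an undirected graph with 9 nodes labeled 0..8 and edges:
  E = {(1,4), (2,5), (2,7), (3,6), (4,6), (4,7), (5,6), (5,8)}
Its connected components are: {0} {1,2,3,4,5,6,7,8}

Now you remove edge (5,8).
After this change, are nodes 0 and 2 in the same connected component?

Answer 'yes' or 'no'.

Initial components: {0} {1,2,3,4,5,6,7,8}
Removing edge (5,8): it was a bridge — component count 2 -> 3.
New components: {0} {1,2,3,4,5,6,7} {8}
Are 0 and 2 in the same component? no

Answer: no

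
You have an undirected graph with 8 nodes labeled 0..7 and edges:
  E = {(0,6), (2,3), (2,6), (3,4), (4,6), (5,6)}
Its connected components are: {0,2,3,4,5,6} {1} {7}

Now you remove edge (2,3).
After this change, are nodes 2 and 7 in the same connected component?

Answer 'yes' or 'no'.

Initial components: {0,2,3,4,5,6} {1} {7}
Removing edge (2,3): not a bridge — component count unchanged at 3.
New components: {0,2,3,4,5,6} {1} {7}
Are 2 and 7 in the same component? no

Answer: no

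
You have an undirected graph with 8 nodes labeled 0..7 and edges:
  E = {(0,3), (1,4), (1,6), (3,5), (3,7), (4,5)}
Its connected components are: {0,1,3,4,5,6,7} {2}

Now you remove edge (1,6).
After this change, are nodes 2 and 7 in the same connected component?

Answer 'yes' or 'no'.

Initial components: {0,1,3,4,5,6,7} {2}
Removing edge (1,6): it was a bridge — component count 2 -> 3.
New components: {0,1,3,4,5,7} {2} {6}
Are 2 and 7 in the same component? no

Answer: no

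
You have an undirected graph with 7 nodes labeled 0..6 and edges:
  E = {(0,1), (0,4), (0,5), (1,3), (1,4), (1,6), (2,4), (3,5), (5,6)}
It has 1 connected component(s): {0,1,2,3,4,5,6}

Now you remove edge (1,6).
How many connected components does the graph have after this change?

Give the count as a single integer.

Answer: 1

Derivation:
Initial component count: 1
Remove (1,6): not a bridge. Count unchanged: 1.
  After removal, components: {0,1,2,3,4,5,6}
New component count: 1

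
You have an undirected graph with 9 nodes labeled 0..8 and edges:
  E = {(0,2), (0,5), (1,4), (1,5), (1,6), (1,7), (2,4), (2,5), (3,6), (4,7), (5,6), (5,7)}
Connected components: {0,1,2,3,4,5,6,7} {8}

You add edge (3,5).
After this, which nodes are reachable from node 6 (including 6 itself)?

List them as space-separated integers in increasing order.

Before: nodes reachable from 6: {0,1,2,3,4,5,6,7}
Adding (3,5): both endpoints already in same component. Reachability from 6 unchanged.
After: nodes reachable from 6: {0,1,2,3,4,5,6,7}

Answer: 0 1 2 3 4 5 6 7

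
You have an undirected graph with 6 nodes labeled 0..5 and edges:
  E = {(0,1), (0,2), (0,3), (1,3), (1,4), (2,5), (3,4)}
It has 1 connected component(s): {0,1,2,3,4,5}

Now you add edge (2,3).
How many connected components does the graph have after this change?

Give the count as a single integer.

Initial component count: 1
Add (2,3): endpoints already in same component. Count unchanged: 1.
New component count: 1

Answer: 1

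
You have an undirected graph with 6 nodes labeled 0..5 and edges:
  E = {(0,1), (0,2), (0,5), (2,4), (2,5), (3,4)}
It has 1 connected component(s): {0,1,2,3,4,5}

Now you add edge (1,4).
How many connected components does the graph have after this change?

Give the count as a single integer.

Initial component count: 1
Add (1,4): endpoints already in same component. Count unchanged: 1.
New component count: 1

Answer: 1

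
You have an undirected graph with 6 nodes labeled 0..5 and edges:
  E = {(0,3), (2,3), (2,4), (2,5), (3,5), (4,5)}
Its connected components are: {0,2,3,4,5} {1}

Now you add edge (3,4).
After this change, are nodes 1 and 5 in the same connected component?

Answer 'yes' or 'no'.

Answer: no

Derivation:
Initial components: {0,2,3,4,5} {1}
Adding edge (3,4): both already in same component {0,2,3,4,5}. No change.
New components: {0,2,3,4,5} {1}
Are 1 and 5 in the same component? no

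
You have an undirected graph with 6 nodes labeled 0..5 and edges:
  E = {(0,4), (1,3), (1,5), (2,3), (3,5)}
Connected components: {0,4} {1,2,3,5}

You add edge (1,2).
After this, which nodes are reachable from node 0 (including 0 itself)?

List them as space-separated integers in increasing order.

Before: nodes reachable from 0: {0,4}
Adding (1,2): both endpoints already in same component. Reachability from 0 unchanged.
After: nodes reachable from 0: {0,4}

Answer: 0 4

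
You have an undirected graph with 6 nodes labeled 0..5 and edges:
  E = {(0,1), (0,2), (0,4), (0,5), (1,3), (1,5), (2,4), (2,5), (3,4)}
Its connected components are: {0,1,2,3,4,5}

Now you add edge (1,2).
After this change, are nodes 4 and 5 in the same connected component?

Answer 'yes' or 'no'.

Initial components: {0,1,2,3,4,5}
Adding edge (1,2): both already in same component {0,1,2,3,4,5}. No change.
New components: {0,1,2,3,4,5}
Are 4 and 5 in the same component? yes

Answer: yes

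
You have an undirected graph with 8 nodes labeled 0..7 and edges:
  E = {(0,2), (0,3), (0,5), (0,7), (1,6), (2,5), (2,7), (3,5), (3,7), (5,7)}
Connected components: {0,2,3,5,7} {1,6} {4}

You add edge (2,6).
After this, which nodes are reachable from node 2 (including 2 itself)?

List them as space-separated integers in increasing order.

Answer: 0 1 2 3 5 6 7

Derivation:
Before: nodes reachable from 2: {0,2,3,5,7}
Adding (2,6): merges 2's component with another. Reachability grows.
After: nodes reachable from 2: {0,1,2,3,5,6,7}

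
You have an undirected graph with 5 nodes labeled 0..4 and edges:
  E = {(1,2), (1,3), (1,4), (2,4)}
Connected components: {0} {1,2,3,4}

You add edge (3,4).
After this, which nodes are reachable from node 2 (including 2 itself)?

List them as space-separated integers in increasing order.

Before: nodes reachable from 2: {1,2,3,4}
Adding (3,4): both endpoints already in same component. Reachability from 2 unchanged.
After: nodes reachable from 2: {1,2,3,4}

Answer: 1 2 3 4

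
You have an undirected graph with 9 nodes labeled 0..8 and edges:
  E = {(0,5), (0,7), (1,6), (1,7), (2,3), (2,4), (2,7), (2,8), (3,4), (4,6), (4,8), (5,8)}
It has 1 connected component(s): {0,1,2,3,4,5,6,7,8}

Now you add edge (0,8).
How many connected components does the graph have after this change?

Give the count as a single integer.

Answer: 1

Derivation:
Initial component count: 1
Add (0,8): endpoints already in same component. Count unchanged: 1.
New component count: 1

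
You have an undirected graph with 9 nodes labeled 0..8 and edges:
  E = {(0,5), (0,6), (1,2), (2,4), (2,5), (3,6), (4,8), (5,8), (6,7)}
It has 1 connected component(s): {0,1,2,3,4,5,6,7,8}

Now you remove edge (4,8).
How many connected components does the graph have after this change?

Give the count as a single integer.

Initial component count: 1
Remove (4,8): not a bridge. Count unchanged: 1.
  After removal, components: {0,1,2,3,4,5,6,7,8}
New component count: 1

Answer: 1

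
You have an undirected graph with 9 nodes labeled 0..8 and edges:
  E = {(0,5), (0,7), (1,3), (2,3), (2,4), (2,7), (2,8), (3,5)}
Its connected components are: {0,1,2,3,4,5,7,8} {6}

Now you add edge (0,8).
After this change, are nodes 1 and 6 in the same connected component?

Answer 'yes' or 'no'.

Initial components: {0,1,2,3,4,5,7,8} {6}
Adding edge (0,8): both already in same component {0,1,2,3,4,5,7,8}. No change.
New components: {0,1,2,3,4,5,7,8} {6}
Are 1 and 6 in the same component? no

Answer: no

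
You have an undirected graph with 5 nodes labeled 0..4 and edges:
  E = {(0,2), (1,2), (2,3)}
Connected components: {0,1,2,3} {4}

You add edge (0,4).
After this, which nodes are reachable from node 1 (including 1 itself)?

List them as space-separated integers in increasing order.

Answer: 0 1 2 3 4

Derivation:
Before: nodes reachable from 1: {0,1,2,3}
Adding (0,4): merges 1's component with another. Reachability grows.
After: nodes reachable from 1: {0,1,2,3,4}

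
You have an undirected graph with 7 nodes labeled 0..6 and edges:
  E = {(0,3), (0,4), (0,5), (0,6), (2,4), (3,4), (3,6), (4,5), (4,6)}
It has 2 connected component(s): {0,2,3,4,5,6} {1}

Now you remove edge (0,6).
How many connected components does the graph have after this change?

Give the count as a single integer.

Answer: 2

Derivation:
Initial component count: 2
Remove (0,6): not a bridge. Count unchanged: 2.
  After removal, components: {0,2,3,4,5,6} {1}
New component count: 2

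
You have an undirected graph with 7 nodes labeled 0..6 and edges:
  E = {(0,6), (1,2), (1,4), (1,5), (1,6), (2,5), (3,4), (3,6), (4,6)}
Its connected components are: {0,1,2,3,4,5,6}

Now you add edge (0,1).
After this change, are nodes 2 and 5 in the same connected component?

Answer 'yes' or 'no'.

Answer: yes

Derivation:
Initial components: {0,1,2,3,4,5,6}
Adding edge (0,1): both already in same component {0,1,2,3,4,5,6}. No change.
New components: {0,1,2,3,4,5,6}
Are 2 and 5 in the same component? yes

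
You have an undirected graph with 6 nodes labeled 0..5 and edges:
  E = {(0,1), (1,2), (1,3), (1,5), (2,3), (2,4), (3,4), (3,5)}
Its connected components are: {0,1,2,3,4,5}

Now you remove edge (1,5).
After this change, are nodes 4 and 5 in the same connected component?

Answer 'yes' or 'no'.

Initial components: {0,1,2,3,4,5}
Removing edge (1,5): not a bridge — component count unchanged at 1.
New components: {0,1,2,3,4,5}
Are 4 and 5 in the same component? yes

Answer: yes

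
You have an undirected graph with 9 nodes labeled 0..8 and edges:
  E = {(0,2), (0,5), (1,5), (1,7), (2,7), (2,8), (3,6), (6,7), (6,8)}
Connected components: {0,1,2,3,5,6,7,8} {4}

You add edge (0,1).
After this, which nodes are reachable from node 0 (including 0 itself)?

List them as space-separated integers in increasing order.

Before: nodes reachable from 0: {0,1,2,3,5,6,7,8}
Adding (0,1): both endpoints already in same component. Reachability from 0 unchanged.
After: nodes reachable from 0: {0,1,2,3,5,6,7,8}

Answer: 0 1 2 3 5 6 7 8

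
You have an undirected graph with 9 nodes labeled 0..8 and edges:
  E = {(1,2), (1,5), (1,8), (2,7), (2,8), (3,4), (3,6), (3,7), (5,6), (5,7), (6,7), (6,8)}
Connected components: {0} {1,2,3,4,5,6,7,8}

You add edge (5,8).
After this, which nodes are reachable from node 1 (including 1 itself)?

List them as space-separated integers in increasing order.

Answer: 1 2 3 4 5 6 7 8

Derivation:
Before: nodes reachable from 1: {1,2,3,4,5,6,7,8}
Adding (5,8): both endpoints already in same component. Reachability from 1 unchanged.
After: nodes reachable from 1: {1,2,3,4,5,6,7,8}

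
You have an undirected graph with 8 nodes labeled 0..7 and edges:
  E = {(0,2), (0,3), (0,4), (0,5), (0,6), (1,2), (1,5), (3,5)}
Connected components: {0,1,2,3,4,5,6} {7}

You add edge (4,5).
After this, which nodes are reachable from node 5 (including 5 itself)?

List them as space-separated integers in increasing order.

Answer: 0 1 2 3 4 5 6

Derivation:
Before: nodes reachable from 5: {0,1,2,3,4,5,6}
Adding (4,5): both endpoints already in same component. Reachability from 5 unchanged.
After: nodes reachable from 5: {0,1,2,3,4,5,6}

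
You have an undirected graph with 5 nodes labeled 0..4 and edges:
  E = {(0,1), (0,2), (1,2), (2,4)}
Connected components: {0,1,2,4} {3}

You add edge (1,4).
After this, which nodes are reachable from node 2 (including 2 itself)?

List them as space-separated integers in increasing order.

Before: nodes reachable from 2: {0,1,2,4}
Adding (1,4): both endpoints already in same component. Reachability from 2 unchanged.
After: nodes reachable from 2: {0,1,2,4}

Answer: 0 1 2 4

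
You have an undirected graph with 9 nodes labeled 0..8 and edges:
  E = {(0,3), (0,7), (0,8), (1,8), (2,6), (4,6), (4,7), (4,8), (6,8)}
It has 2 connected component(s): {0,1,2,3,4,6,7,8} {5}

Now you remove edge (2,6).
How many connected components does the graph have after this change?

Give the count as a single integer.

Initial component count: 2
Remove (2,6): it was a bridge. Count increases: 2 -> 3.
  After removal, components: {0,1,3,4,6,7,8} {2} {5}
New component count: 3

Answer: 3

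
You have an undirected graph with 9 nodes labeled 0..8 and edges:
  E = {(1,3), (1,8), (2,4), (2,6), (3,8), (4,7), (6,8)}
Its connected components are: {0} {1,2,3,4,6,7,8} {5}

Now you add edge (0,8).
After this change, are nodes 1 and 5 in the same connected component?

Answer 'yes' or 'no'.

Answer: no

Derivation:
Initial components: {0} {1,2,3,4,6,7,8} {5}
Adding edge (0,8): merges {0} and {1,2,3,4,6,7,8}.
New components: {0,1,2,3,4,6,7,8} {5}
Are 1 and 5 in the same component? no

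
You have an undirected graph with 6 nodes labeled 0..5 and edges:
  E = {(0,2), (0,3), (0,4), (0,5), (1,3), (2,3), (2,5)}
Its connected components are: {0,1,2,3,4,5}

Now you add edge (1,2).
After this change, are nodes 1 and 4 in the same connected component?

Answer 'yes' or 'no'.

Initial components: {0,1,2,3,4,5}
Adding edge (1,2): both already in same component {0,1,2,3,4,5}. No change.
New components: {0,1,2,3,4,5}
Are 1 and 4 in the same component? yes

Answer: yes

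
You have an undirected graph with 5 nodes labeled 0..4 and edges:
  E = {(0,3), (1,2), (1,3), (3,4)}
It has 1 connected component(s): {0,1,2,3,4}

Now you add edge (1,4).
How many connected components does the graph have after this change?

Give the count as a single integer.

Initial component count: 1
Add (1,4): endpoints already in same component. Count unchanged: 1.
New component count: 1

Answer: 1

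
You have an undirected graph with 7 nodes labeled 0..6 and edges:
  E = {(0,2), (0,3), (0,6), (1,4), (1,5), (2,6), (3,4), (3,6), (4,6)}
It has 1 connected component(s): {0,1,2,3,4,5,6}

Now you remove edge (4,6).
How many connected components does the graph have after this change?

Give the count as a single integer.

Initial component count: 1
Remove (4,6): not a bridge. Count unchanged: 1.
  After removal, components: {0,1,2,3,4,5,6}
New component count: 1

Answer: 1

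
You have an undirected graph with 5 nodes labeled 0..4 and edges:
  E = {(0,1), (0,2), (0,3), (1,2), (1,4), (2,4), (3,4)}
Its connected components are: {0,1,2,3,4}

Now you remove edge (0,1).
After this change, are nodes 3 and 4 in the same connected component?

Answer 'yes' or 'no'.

Initial components: {0,1,2,3,4}
Removing edge (0,1): not a bridge — component count unchanged at 1.
New components: {0,1,2,3,4}
Are 3 and 4 in the same component? yes

Answer: yes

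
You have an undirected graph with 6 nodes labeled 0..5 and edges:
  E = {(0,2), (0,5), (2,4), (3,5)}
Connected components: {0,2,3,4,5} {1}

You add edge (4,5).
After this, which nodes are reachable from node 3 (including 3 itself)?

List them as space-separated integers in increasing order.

Answer: 0 2 3 4 5

Derivation:
Before: nodes reachable from 3: {0,2,3,4,5}
Adding (4,5): both endpoints already in same component. Reachability from 3 unchanged.
After: nodes reachable from 3: {0,2,3,4,5}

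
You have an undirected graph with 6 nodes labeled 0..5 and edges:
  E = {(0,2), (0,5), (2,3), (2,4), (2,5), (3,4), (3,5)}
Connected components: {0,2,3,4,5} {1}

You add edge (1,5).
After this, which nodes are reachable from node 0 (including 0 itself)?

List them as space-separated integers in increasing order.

Before: nodes reachable from 0: {0,2,3,4,5}
Adding (1,5): merges 0's component with another. Reachability grows.
After: nodes reachable from 0: {0,1,2,3,4,5}

Answer: 0 1 2 3 4 5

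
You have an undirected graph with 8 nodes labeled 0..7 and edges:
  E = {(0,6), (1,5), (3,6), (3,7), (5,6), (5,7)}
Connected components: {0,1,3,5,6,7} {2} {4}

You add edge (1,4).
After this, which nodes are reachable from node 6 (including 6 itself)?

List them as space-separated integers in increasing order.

Answer: 0 1 3 4 5 6 7

Derivation:
Before: nodes reachable from 6: {0,1,3,5,6,7}
Adding (1,4): merges 6's component with another. Reachability grows.
After: nodes reachable from 6: {0,1,3,4,5,6,7}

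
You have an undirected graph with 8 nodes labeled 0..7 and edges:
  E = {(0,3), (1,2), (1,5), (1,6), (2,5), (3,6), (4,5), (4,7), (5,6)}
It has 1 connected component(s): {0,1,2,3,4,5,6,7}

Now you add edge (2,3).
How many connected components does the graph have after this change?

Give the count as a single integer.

Initial component count: 1
Add (2,3): endpoints already in same component. Count unchanged: 1.
New component count: 1

Answer: 1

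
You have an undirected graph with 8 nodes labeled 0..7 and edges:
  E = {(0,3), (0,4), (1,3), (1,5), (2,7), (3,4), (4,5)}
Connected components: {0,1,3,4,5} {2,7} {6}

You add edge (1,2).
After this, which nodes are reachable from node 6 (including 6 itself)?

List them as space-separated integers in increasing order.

Before: nodes reachable from 6: {6}
Adding (1,2): merges two components, but neither contains 6. Reachability from 6 unchanged.
After: nodes reachable from 6: {6}

Answer: 6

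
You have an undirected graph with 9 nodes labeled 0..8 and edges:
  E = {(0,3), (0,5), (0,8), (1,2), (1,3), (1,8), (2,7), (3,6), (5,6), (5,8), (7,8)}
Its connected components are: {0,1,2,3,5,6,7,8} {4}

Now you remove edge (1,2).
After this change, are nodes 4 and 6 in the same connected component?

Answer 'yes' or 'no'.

Initial components: {0,1,2,3,5,6,7,8} {4}
Removing edge (1,2): not a bridge — component count unchanged at 2.
New components: {0,1,2,3,5,6,7,8} {4}
Are 4 and 6 in the same component? no

Answer: no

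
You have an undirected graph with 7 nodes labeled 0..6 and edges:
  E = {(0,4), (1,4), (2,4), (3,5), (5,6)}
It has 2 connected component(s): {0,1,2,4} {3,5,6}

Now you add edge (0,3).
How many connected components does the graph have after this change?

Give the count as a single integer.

Initial component count: 2
Add (0,3): merges two components. Count decreases: 2 -> 1.
New component count: 1

Answer: 1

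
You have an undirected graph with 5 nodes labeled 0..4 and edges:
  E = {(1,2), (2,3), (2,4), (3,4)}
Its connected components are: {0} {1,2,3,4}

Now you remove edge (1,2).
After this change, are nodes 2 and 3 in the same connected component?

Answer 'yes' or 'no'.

Initial components: {0} {1,2,3,4}
Removing edge (1,2): it was a bridge — component count 2 -> 3.
New components: {0} {1} {2,3,4}
Are 2 and 3 in the same component? yes

Answer: yes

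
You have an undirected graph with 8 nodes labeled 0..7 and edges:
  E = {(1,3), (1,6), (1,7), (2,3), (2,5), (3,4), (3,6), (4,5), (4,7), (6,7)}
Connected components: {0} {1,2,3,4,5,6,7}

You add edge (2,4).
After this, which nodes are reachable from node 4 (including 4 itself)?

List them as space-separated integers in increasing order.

Before: nodes reachable from 4: {1,2,3,4,5,6,7}
Adding (2,4): both endpoints already in same component. Reachability from 4 unchanged.
After: nodes reachable from 4: {1,2,3,4,5,6,7}

Answer: 1 2 3 4 5 6 7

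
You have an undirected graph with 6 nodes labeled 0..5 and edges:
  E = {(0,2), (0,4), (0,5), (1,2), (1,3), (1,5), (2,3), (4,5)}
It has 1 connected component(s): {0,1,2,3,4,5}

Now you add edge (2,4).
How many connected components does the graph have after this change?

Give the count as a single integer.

Answer: 1

Derivation:
Initial component count: 1
Add (2,4): endpoints already in same component. Count unchanged: 1.
New component count: 1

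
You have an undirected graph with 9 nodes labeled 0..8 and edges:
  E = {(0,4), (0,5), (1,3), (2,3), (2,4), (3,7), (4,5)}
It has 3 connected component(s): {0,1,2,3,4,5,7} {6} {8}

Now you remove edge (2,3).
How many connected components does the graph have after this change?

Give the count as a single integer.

Answer: 4

Derivation:
Initial component count: 3
Remove (2,3): it was a bridge. Count increases: 3 -> 4.
  After removal, components: {0,2,4,5} {1,3,7} {6} {8}
New component count: 4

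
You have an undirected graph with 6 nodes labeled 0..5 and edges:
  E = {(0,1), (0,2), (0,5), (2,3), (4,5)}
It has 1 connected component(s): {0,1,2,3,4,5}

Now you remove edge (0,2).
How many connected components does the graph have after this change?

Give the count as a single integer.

Initial component count: 1
Remove (0,2): it was a bridge. Count increases: 1 -> 2.
  After removal, components: {0,1,4,5} {2,3}
New component count: 2

Answer: 2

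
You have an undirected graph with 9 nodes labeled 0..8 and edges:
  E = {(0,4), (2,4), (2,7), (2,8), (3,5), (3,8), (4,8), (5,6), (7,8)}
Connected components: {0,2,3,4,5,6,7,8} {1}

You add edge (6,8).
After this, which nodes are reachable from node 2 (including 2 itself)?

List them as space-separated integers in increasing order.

Before: nodes reachable from 2: {0,2,3,4,5,6,7,8}
Adding (6,8): both endpoints already in same component. Reachability from 2 unchanged.
After: nodes reachable from 2: {0,2,3,4,5,6,7,8}

Answer: 0 2 3 4 5 6 7 8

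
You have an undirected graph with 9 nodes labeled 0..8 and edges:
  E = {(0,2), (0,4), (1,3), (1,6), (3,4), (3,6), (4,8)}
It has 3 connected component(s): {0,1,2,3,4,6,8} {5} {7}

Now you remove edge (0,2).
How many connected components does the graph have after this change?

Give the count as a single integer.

Initial component count: 3
Remove (0,2): it was a bridge. Count increases: 3 -> 4.
  After removal, components: {0,1,3,4,6,8} {2} {5} {7}
New component count: 4

Answer: 4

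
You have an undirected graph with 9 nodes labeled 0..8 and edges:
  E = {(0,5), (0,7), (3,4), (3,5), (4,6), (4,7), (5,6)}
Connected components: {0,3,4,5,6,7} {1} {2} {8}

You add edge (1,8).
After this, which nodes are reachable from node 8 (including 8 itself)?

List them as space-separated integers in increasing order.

Before: nodes reachable from 8: {8}
Adding (1,8): merges 8's component with another. Reachability grows.
After: nodes reachable from 8: {1,8}

Answer: 1 8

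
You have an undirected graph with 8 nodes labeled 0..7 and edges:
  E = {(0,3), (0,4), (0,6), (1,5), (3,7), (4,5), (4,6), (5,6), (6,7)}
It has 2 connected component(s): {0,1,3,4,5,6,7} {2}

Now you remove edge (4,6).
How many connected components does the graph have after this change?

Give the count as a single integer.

Initial component count: 2
Remove (4,6): not a bridge. Count unchanged: 2.
  After removal, components: {0,1,3,4,5,6,7} {2}
New component count: 2

Answer: 2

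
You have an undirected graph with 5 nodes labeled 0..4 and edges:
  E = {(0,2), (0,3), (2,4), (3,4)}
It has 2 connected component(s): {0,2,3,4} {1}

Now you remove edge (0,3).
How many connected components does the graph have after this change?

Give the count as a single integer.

Answer: 2

Derivation:
Initial component count: 2
Remove (0,3): not a bridge. Count unchanged: 2.
  After removal, components: {0,2,3,4} {1}
New component count: 2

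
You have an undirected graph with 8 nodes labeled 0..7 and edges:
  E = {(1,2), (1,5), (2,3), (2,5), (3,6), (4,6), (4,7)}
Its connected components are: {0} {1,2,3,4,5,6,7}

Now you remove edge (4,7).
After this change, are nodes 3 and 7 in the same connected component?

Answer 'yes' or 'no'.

Answer: no

Derivation:
Initial components: {0} {1,2,3,4,5,6,7}
Removing edge (4,7): it was a bridge — component count 2 -> 3.
New components: {0} {1,2,3,4,5,6} {7}
Are 3 and 7 in the same component? no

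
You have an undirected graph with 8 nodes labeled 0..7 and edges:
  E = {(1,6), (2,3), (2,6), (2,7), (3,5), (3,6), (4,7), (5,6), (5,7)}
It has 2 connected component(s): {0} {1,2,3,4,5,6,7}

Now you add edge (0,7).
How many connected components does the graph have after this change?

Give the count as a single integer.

Initial component count: 2
Add (0,7): merges two components. Count decreases: 2 -> 1.
New component count: 1

Answer: 1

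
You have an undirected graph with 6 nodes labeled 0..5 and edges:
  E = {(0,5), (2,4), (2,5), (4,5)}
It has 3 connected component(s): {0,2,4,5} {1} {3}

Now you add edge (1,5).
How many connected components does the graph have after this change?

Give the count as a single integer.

Answer: 2

Derivation:
Initial component count: 3
Add (1,5): merges two components. Count decreases: 3 -> 2.
New component count: 2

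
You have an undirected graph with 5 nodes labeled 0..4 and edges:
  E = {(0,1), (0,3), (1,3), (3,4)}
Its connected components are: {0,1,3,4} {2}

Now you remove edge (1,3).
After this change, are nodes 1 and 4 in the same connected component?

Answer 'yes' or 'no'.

Initial components: {0,1,3,4} {2}
Removing edge (1,3): not a bridge — component count unchanged at 2.
New components: {0,1,3,4} {2}
Are 1 and 4 in the same component? yes

Answer: yes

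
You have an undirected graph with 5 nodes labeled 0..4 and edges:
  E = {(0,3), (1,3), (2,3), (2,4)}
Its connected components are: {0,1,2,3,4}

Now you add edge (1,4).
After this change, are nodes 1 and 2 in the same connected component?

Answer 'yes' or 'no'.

Initial components: {0,1,2,3,4}
Adding edge (1,4): both already in same component {0,1,2,3,4}. No change.
New components: {0,1,2,3,4}
Are 1 and 2 in the same component? yes

Answer: yes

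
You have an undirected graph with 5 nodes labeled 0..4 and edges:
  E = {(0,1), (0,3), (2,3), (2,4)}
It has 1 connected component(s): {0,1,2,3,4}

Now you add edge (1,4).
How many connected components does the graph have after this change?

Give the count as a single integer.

Answer: 1

Derivation:
Initial component count: 1
Add (1,4): endpoints already in same component. Count unchanged: 1.
New component count: 1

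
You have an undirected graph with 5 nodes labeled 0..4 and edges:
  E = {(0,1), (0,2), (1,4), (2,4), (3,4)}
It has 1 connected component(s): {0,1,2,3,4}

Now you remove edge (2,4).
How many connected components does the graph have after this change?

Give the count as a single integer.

Answer: 1

Derivation:
Initial component count: 1
Remove (2,4): not a bridge. Count unchanged: 1.
  After removal, components: {0,1,2,3,4}
New component count: 1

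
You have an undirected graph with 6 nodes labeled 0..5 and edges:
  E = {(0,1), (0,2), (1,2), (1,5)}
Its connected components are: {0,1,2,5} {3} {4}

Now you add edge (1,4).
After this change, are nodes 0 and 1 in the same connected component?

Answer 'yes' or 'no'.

Answer: yes

Derivation:
Initial components: {0,1,2,5} {3} {4}
Adding edge (1,4): merges {0,1,2,5} and {4}.
New components: {0,1,2,4,5} {3}
Are 0 and 1 in the same component? yes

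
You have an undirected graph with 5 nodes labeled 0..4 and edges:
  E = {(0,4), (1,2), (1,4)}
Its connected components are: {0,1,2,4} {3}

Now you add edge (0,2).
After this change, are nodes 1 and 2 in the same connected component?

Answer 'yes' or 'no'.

Answer: yes

Derivation:
Initial components: {0,1,2,4} {3}
Adding edge (0,2): both already in same component {0,1,2,4}. No change.
New components: {0,1,2,4} {3}
Are 1 and 2 in the same component? yes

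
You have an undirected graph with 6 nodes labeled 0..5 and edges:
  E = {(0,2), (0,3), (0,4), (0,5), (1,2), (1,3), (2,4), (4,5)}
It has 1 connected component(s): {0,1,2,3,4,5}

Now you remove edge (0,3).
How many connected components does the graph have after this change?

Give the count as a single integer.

Answer: 1

Derivation:
Initial component count: 1
Remove (0,3): not a bridge. Count unchanged: 1.
  After removal, components: {0,1,2,3,4,5}
New component count: 1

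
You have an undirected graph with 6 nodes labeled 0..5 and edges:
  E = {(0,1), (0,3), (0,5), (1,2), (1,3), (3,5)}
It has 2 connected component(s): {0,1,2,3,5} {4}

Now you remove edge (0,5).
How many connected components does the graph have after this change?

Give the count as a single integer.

Initial component count: 2
Remove (0,5): not a bridge. Count unchanged: 2.
  After removal, components: {0,1,2,3,5} {4}
New component count: 2

Answer: 2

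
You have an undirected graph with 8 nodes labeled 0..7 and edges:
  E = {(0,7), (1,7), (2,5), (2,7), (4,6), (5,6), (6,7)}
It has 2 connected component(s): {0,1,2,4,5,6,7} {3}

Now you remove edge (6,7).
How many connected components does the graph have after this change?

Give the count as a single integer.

Answer: 2

Derivation:
Initial component count: 2
Remove (6,7): not a bridge. Count unchanged: 2.
  After removal, components: {0,1,2,4,5,6,7} {3}
New component count: 2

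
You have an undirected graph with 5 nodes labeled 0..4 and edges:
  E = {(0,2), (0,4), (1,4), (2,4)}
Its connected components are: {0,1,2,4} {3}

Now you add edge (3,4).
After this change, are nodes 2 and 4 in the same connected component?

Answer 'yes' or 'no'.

Initial components: {0,1,2,4} {3}
Adding edge (3,4): merges {3} and {0,1,2,4}.
New components: {0,1,2,3,4}
Are 2 and 4 in the same component? yes

Answer: yes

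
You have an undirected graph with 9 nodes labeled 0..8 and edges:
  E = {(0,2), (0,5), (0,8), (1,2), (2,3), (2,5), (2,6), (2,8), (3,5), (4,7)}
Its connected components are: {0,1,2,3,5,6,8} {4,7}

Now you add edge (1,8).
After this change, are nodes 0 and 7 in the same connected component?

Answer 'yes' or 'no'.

Answer: no

Derivation:
Initial components: {0,1,2,3,5,6,8} {4,7}
Adding edge (1,8): both already in same component {0,1,2,3,5,6,8}. No change.
New components: {0,1,2,3,5,6,8} {4,7}
Are 0 and 7 in the same component? no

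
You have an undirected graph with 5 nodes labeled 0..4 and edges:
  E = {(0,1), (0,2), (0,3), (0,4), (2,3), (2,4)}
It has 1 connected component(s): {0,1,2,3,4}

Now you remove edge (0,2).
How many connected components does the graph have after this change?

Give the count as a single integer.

Answer: 1

Derivation:
Initial component count: 1
Remove (0,2): not a bridge. Count unchanged: 1.
  After removal, components: {0,1,2,3,4}
New component count: 1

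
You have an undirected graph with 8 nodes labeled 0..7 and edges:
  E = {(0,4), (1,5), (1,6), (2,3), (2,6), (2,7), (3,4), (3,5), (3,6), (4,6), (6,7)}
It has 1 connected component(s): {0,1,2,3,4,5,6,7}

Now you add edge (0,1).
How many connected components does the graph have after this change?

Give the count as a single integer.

Initial component count: 1
Add (0,1): endpoints already in same component. Count unchanged: 1.
New component count: 1

Answer: 1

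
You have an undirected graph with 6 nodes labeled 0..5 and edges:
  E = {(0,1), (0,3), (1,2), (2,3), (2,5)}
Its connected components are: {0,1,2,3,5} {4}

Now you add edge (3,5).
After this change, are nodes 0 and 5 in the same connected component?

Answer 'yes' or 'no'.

Initial components: {0,1,2,3,5} {4}
Adding edge (3,5): both already in same component {0,1,2,3,5}. No change.
New components: {0,1,2,3,5} {4}
Are 0 and 5 in the same component? yes

Answer: yes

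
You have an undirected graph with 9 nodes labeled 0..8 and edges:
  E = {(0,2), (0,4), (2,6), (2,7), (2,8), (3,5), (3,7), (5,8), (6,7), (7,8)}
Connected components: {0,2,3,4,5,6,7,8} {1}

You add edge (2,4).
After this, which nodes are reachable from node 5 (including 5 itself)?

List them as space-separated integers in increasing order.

Answer: 0 2 3 4 5 6 7 8

Derivation:
Before: nodes reachable from 5: {0,2,3,4,5,6,7,8}
Adding (2,4): both endpoints already in same component. Reachability from 5 unchanged.
After: nodes reachable from 5: {0,2,3,4,5,6,7,8}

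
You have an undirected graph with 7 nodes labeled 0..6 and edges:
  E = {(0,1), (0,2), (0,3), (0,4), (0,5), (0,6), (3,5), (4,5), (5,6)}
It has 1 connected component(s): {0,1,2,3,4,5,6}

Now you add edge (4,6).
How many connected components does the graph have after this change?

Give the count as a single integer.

Initial component count: 1
Add (4,6): endpoints already in same component. Count unchanged: 1.
New component count: 1

Answer: 1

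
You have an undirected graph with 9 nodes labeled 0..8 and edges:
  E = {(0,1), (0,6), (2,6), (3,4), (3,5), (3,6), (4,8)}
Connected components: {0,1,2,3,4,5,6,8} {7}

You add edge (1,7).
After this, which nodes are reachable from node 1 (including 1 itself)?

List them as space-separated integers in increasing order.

Before: nodes reachable from 1: {0,1,2,3,4,5,6,8}
Adding (1,7): merges 1's component with another. Reachability grows.
After: nodes reachable from 1: {0,1,2,3,4,5,6,7,8}

Answer: 0 1 2 3 4 5 6 7 8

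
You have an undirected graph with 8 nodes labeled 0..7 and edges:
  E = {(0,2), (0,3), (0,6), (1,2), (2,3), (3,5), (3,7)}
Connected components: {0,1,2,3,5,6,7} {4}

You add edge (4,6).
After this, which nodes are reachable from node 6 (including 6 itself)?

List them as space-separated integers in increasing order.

Before: nodes reachable from 6: {0,1,2,3,5,6,7}
Adding (4,6): merges 6's component with another. Reachability grows.
After: nodes reachable from 6: {0,1,2,3,4,5,6,7}

Answer: 0 1 2 3 4 5 6 7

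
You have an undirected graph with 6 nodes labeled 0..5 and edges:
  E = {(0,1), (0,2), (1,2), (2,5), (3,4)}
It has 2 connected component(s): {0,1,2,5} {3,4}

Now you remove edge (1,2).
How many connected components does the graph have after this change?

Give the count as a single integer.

Initial component count: 2
Remove (1,2): not a bridge. Count unchanged: 2.
  After removal, components: {0,1,2,5} {3,4}
New component count: 2

Answer: 2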